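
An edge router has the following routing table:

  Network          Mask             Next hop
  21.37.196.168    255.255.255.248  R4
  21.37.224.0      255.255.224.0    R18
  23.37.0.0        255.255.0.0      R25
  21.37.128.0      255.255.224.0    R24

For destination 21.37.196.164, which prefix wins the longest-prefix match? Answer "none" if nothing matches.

none

21.37.196.164 is outside every listed prefix and there is no default route.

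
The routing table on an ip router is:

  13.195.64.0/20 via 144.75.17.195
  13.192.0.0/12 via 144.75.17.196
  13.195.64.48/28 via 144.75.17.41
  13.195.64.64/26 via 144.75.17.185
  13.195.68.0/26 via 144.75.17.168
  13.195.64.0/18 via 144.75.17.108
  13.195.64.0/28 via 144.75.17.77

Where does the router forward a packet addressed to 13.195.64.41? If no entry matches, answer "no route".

Routes whose prefix contains 13.195.64.41:
  13.192.0.0/12 (13.192.0.0 - 13.207.255.255) -> 144.75.17.196
  13.195.64.0/18 (13.195.64.0 - 13.195.127.255) -> 144.75.17.108
  13.195.64.0/20 (13.195.64.0 - 13.195.79.255) -> 144.75.17.195
More-specific entries that do NOT match:
  13.195.64.48/28 (13.195.64.48 - 13.195.64.63) does not contain 13.195.64.41
  13.195.64.0/28 (13.195.64.0 - 13.195.64.15) does not contain 13.195.64.41
  13.195.64.64/26 (13.195.64.64 - 13.195.64.127) does not contain 13.195.64.41
  13.195.68.0/26 (13.195.68.0 - 13.195.68.63) does not contain 13.195.64.41
Longest matching prefix is /20 -> next hop 144.75.17.195.

144.75.17.195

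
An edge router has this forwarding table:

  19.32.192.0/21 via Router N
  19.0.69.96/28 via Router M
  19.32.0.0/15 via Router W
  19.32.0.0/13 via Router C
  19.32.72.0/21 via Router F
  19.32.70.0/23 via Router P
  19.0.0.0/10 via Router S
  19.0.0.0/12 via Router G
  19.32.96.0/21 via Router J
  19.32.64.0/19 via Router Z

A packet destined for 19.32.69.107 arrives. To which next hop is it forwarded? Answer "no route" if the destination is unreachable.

Router Z

Routes whose prefix contains 19.32.69.107:
  19.0.0.0/10 (19.0.0.0 - 19.63.255.255) -> Router S
  19.32.0.0/13 (19.32.0.0 - 19.39.255.255) -> Router C
  19.32.0.0/15 (19.32.0.0 - 19.33.255.255) -> Router W
  19.32.64.0/19 (19.32.64.0 - 19.32.95.255) -> Router Z
More-specific entries that do NOT match:
  19.0.69.96/28 (19.0.69.96 - 19.0.69.111) does not contain 19.32.69.107
  19.32.70.0/23 (19.32.70.0 - 19.32.71.255) does not contain 19.32.69.107
  19.32.192.0/21 (19.32.192.0 - 19.32.199.255) does not contain 19.32.69.107
  19.32.72.0/21 (19.32.72.0 - 19.32.79.255) does not contain 19.32.69.107
  19.32.96.0/21 (19.32.96.0 - 19.32.103.255) does not contain 19.32.69.107
Longest matching prefix is /19 -> next hop Router Z.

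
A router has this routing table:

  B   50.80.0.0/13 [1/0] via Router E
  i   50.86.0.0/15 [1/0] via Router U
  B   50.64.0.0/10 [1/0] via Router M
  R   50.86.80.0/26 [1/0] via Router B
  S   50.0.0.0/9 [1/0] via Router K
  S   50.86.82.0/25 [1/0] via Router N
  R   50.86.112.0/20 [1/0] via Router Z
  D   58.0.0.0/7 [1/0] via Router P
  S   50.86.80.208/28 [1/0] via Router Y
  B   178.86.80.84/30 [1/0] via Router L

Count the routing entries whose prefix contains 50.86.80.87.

4

Prefixes containing 50.86.80.87:
  50.0.0.0/9 (50.0.0.0 - 50.127.255.255)
  50.64.0.0/10 (50.64.0.0 - 50.127.255.255)
  50.80.0.0/13 (50.80.0.0 - 50.87.255.255)
  50.86.0.0/15 (50.86.0.0 - 50.87.255.255)
Total matching entries: 4.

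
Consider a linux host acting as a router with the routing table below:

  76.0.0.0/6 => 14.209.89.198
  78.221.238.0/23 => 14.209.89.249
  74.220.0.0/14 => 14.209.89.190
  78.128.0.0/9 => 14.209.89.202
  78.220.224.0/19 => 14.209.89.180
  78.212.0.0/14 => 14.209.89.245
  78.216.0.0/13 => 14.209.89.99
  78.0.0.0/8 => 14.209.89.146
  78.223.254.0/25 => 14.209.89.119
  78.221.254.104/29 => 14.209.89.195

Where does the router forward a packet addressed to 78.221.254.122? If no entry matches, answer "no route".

14.209.89.99

Routes whose prefix contains 78.221.254.122:
  76.0.0.0/6 (76.0.0.0 - 79.255.255.255) -> 14.209.89.198
  78.0.0.0/8 (78.0.0.0 - 78.255.255.255) -> 14.209.89.146
  78.128.0.0/9 (78.128.0.0 - 78.255.255.255) -> 14.209.89.202
  78.216.0.0/13 (78.216.0.0 - 78.223.255.255) -> 14.209.89.99
More-specific entries that do NOT match:
  78.221.254.104/29 (78.221.254.104 - 78.221.254.111) does not contain 78.221.254.122
  78.223.254.0/25 (78.223.254.0 - 78.223.254.127) does not contain 78.221.254.122
  78.221.238.0/23 (78.221.238.0 - 78.221.239.255) does not contain 78.221.254.122
  78.220.224.0/19 (78.220.224.0 - 78.220.255.255) does not contain 78.221.254.122
  74.220.0.0/14 (74.220.0.0 - 74.223.255.255) does not contain 78.221.254.122
  78.212.0.0/14 (78.212.0.0 - 78.215.255.255) does not contain 78.221.254.122
Longest matching prefix is /13 -> next hop 14.209.89.99.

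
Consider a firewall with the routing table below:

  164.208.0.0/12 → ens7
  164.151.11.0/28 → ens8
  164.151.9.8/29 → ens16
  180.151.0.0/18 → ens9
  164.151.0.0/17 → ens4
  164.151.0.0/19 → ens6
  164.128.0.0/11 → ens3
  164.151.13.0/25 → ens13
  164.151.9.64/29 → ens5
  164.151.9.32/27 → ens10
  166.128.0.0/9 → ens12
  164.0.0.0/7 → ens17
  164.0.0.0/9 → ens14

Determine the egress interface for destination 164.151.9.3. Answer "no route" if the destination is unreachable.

ens6

Routes whose prefix contains 164.151.9.3:
  164.0.0.0/7 (164.0.0.0 - 165.255.255.255) -> ens17
  164.128.0.0/11 (164.128.0.0 - 164.159.255.255) -> ens3
  164.151.0.0/17 (164.151.0.0 - 164.151.127.255) -> ens4
  164.151.0.0/19 (164.151.0.0 - 164.151.31.255) -> ens6
More-specific entries that do NOT match:
  164.151.9.8/29 (164.151.9.8 - 164.151.9.15) does not contain 164.151.9.3
  164.151.9.64/29 (164.151.9.64 - 164.151.9.71) does not contain 164.151.9.3
  164.151.11.0/28 (164.151.11.0 - 164.151.11.15) does not contain 164.151.9.3
  164.151.9.32/27 (164.151.9.32 - 164.151.9.63) does not contain 164.151.9.3
  164.151.13.0/25 (164.151.13.0 - 164.151.13.127) does not contain 164.151.9.3
Longest matching prefix is /19 -> interface ens6.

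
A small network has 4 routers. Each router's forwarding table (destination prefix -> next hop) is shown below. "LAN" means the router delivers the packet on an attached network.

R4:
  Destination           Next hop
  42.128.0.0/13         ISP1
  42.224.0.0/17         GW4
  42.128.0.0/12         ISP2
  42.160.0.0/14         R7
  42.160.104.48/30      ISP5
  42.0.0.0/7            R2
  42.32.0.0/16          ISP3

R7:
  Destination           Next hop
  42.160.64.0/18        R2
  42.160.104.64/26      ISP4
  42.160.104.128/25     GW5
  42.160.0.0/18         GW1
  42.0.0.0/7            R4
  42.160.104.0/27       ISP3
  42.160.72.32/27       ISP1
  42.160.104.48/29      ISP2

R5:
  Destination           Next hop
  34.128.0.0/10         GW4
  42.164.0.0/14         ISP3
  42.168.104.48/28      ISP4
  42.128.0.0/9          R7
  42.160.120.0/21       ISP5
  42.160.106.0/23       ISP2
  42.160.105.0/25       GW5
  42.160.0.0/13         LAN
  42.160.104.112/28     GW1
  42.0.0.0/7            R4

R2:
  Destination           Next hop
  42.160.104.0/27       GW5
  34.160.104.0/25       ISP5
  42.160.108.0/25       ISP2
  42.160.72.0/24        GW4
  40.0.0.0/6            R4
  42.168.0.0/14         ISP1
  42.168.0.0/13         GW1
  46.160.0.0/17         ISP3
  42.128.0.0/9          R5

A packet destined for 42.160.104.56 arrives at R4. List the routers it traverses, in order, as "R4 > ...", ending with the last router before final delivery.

R4 > R7 > R2 > R5

At R4: longest match for 42.160.104.56 is 42.160.0.0/14 -> R7
At R7: longest match for 42.160.104.56 is 42.160.64.0/18 -> R2
At R2: longest match for 42.160.104.56 is 42.128.0.0/9 -> R5
At R5: longest match for 42.160.104.56 is 42.160.0.0/13 -> LAN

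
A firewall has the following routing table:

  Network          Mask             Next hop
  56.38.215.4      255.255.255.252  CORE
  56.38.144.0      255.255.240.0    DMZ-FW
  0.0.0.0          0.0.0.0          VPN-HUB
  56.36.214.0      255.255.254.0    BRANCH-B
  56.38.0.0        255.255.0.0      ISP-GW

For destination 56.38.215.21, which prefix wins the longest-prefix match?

Entries matching 56.38.215.21:
  0.0.0.0/0 (default, matches everything)
  56.38.0.0/16 (56.38.0.0 - 56.38.255.255)
Most specific is 56.38.0.0/16.

56.38.0.0/16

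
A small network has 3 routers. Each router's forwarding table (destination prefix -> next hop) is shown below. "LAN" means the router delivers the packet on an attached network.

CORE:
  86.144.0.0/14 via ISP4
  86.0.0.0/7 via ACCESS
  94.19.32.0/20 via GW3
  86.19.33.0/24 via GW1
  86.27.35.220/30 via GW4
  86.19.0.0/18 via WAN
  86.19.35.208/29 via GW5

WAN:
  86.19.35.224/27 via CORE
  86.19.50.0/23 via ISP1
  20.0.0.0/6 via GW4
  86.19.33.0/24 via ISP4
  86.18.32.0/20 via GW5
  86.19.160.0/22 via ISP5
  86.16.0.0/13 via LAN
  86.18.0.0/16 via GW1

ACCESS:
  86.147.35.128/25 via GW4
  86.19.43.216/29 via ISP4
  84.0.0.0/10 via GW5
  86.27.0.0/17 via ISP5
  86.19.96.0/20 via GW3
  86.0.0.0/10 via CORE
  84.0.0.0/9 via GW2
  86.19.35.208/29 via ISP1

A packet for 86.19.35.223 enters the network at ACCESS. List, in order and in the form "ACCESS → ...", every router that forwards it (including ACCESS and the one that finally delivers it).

ACCESS → CORE → WAN

At ACCESS: longest match for 86.19.35.223 is 86.0.0.0/10 -> CORE
At CORE: longest match for 86.19.35.223 is 86.19.0.0/18 -> WAN
At WAN: longest match for 86.19.35.223 is 86.16.0.0/13 -> LAN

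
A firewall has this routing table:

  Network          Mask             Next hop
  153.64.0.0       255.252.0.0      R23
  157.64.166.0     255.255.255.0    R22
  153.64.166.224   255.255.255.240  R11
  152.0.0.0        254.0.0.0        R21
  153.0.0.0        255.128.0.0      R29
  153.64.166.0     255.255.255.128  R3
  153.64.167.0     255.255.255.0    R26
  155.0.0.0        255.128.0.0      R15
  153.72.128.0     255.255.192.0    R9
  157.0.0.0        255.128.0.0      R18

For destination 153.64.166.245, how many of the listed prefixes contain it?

3

Prefixes containing 153.64.166.245:
  152.0.0.0/7 (152.0.0.0 - 153.255.255.255)
  153.0.0.0/9 (153.0.0.0 - 153.127.255.255)
  153.64.0.0/14 (153.64.0.0 - 153.67.255.255)
Total matching entries: 3.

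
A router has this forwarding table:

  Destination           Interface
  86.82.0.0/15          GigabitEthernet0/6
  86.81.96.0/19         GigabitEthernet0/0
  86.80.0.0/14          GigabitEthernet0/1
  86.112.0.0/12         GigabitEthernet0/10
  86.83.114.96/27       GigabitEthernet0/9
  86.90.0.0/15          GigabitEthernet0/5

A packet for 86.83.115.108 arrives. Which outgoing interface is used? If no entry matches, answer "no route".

Routes whose prefix contains 86.83.115.108:
  86.80.0.0/14 (86.80.0.0 - 86.83.255.255) -> GigabitEthernet0/1
  86.82.0.0/15 (86.82.0.0 - 86.83.255.255) -> GigabitEthernet0/6
More-specific entries that do NOT match:
  86.83.114.96/27 (86.83.114.96 - 86.83.114.127) does not contain 86.83.115.108
  86.81.96.0/19 (86.81.96.0 - 86.81.127.255) does not contain 86.83.115.108
Longest matching prefix is /15 -> interface GigabitEthernet0/6.

GigabitEthernet0/6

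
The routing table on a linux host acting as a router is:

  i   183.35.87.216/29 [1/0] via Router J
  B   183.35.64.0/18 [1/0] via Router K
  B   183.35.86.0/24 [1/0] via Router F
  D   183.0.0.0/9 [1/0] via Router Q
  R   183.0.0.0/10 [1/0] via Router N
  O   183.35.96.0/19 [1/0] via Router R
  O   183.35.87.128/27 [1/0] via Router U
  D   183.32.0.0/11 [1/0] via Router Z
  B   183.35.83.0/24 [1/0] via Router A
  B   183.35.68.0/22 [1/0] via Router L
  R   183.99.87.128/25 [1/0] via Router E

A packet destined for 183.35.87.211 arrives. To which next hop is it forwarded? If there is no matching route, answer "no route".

Router K

Routes whose prefix contains 183.35.87.211:
  183.0.0.0/9 (183.0.0.0 - 183.127.255.255) -> Router Q
  183.0.0.0/10 (183.0.0.0 - 183.63.255.255) -> Router N
  183.32.0.0/11 (183.32.0.0 - 183.63.255.255) -> Router Z
  183.35.64.0/18 (183.35.64.0 - 183.35.127.255) -> Router K
More-specific entries that do NOT match:
  183.35.87.216/29 (183.35.87.216 - 183.35.87.223) does not contain 183.35.87.211
  183.35.87.128/27 (183.35.87.128 - 183.35.87.159) does not contain 183.35.87.211
  183.99.87.128/25 (183.99.87.128 - 183.99.87.255) does not contain 183.35.87.211
  183.35.86.0/24 (183.35.86.0 - 183.35.86.255) does not contain 183.35.87.211
  183.35.83.0/24 (183.35.83.0 - 183.35.83.255) does not contain 183.35.87.211
  183.35.68.0/22 (183.35.68.0 - 183.35.71.255) does not contain 183.35.87.211
  183.35.96.0/19 (183.35.96.0 - 183.35.127.255) does not contain 183.35.87.211
Longest matching prefix is /18 -> next hop Router K.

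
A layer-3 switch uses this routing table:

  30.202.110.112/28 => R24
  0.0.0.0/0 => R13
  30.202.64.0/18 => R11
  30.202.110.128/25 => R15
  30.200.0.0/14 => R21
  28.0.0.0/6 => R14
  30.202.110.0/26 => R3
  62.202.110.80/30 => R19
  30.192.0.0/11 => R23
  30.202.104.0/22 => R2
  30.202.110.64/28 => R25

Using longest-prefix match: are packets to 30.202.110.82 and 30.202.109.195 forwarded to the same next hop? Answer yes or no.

yes

30.202.110.82: longest match 30.202.64.0/18 -> R11
30.202.109.195: longest match 30.202.64.0/18 -> R11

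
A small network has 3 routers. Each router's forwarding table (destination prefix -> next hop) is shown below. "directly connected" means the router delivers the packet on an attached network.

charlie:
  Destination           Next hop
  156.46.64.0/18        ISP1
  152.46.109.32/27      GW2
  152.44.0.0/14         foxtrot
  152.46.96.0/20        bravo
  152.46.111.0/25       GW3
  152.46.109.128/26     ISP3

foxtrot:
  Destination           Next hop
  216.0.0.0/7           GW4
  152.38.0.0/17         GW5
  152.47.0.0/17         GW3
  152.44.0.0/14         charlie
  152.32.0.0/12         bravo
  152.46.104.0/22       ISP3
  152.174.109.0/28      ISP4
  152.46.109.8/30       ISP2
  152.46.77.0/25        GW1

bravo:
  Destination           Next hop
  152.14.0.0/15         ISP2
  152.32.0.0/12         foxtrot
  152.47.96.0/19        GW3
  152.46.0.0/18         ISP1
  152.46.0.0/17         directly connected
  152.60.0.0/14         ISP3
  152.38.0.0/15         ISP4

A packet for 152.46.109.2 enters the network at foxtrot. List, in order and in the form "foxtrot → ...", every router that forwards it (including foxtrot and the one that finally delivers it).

foxtrot → charlie → bravo

At foxtrot: longest match for 152.46.109.2 is 152.44.0.0/14 -> charlie
At charlie: longest match for 152.46.109.2 is 152.46.96.0/20 -> bravo
At bravo: longest match for 152.46.109.2 is 152.46.0.0/17 -> directly connected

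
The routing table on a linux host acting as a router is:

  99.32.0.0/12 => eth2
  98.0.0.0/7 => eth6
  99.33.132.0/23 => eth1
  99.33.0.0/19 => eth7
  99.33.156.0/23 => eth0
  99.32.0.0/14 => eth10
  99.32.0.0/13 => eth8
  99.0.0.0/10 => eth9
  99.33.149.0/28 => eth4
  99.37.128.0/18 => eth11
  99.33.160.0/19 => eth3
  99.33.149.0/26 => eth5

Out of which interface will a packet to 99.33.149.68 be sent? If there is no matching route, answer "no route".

Routes whose prefix contains 99.33.149.68:
  98.0.0.0/7 (98.0.0.0 - 99.255.255.255) -> eth6
  99.0.0.0/10 (99.0.0.0 - 99.63.255.255) -> eth9
  99.32.0.0/12 (99.32.0.0 - 99.47.255.255) -> eth2
  99.32.0.0/13 (99.32.0.0 - 99.39.255.255) -> eth8
  99.32.0.0/14 (99.32.0.0 - 99.35.255.255) -> eth10
More-specific entries that do NOT match:
  99.33.149.0/28 (99.33.149.0 - 99.33.149.15) does not contain 99.33.149.68
  99.33.149.0/26 (99.33.149.0 - 99.33.149.63) does not contain 99.33.149.68
  99.33.132.0/23 (99.33.132.0 - 99.33.133.255) does not contain 99.33.149.68
  99.33.156.0/23 (99.33.156.0 - 99.33.157.255) does not contain 99.33.149.68
  99.33.0.0/19 (99.33.0.0 - 99.33.31.255) does not contain 99.33.149.68
  99.33.160.0/19 (99.33.160.0 - 99.33.191.255) does not contain 99.33.149.68
  99.37.128.0/18 (99.37.128.0 - 99.37.191.255) does not contain 99.33.149.68
Longest matching prefix is /14 -> interface eth10.

eth10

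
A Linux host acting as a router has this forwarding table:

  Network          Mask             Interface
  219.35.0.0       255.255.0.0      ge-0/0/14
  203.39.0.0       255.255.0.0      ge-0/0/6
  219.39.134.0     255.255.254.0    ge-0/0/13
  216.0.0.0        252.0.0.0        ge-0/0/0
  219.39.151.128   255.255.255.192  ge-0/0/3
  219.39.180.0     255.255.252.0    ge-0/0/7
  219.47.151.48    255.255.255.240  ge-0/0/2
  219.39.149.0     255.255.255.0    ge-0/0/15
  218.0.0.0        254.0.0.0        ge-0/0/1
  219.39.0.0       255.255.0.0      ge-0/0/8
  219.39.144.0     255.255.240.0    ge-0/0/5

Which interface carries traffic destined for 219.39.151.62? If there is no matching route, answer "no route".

ge-0/0/5

Routes whose prefix contains 219.39.151.62:
  216.0.0.0/6 (216.0.0.0 - 219.255.255.255) -> ge-0/0/0
  218.0.0.0/7 (218.0.0.0 - 219.255.255.255) -> ge-0/0/1
  219.39.0.0/16 (219.39.0.0 - 219.39.255.255) -> ge-0/0/8
  219.39.144.0/20 (219.39.144.0 - 219.39.159.255) -> ge-0/0/5
More-specific entries that do NOT match:
  219.47.151.48/28 (219.47.151.48 - 219.47.151.63) does not contain 219.39.151.62
  219.39.151.128/26 (219.39.151.128 - 219.39.151.191) does not contain 219.39.151.62
  219.39.149.0/24 (219.39.149.0 - 219.39.149.255) does not contain 219.39.151.62
  219.39.134.0/23 (219.39.134.0 - 219.39.135.255) does not contain 219.39.151.62
  219.39.180.0/22 (219.39.180.0 - 219.39.183.255) does not contain 219.39.151.62
Longest matching prefix is /20 -> interface ge-0/0/5.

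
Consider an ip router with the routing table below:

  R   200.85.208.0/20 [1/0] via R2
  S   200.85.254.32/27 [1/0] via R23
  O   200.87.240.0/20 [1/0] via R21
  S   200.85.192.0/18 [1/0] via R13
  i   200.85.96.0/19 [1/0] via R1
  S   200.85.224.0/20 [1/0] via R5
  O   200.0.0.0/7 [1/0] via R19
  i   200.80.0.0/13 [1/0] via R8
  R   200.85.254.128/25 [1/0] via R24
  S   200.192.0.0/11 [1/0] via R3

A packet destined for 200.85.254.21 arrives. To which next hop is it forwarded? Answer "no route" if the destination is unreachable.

Routes whose prefix contains 200.85.254.21:
  200.0.0.0/7 (200.0.0.0 - 201.255.255.255) -> R19
  200.80.0.0/13 (200.80.0.0 - 200.87.255.255) -> R8
  200.85.192.0/18 (200.85.192.0 - 200.85.255.255) -> R13
More-specific entries that do NOT match:
  200.85.254.32/27 (200.85.254.32 - 200.85.254.63) does not contain 200.85.254.21
  200.85.254.128/25 (200.85.254.128 - 200.85.254.255) does not contain 200.85.254.21
  200.85.208.0/20 (200.85.208.0 - 200.85.223.255) does not contain 200.85.254.21
  200.87.240.0/20 (200.87.240.0 - 200.87.255.255) does not contain 200.85.254.21
  200.85.224.0/20 (200.85.224.0 - 200.85.239.255) does not contain 200.85.254.21
  200.85.96.0/19 (200.85.96.0 - 200.85.127.255) does not contain 200.85.254.21
Longest matching prefix is /18 -> next hop R13.

R13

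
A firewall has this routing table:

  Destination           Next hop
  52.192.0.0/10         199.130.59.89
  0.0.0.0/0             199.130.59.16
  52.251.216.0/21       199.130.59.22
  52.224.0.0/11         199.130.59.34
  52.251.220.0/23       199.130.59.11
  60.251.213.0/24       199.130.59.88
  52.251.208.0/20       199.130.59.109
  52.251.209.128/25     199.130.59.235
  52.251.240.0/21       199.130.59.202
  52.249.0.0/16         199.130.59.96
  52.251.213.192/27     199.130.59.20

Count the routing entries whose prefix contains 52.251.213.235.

4

Prefixes containing 52.251.213.235:
  0.0.0.0/0 (default, matches everything)
  52.192.0.0/10 (52.192.0.0 - 52.255.255.255)
  52.224.0.0/11 (52.224.0.0 - 52.255.255.255)
  52.251.208.0/20 (52.251.208.0 - 52.251.223.255)
Total matching entries: 4.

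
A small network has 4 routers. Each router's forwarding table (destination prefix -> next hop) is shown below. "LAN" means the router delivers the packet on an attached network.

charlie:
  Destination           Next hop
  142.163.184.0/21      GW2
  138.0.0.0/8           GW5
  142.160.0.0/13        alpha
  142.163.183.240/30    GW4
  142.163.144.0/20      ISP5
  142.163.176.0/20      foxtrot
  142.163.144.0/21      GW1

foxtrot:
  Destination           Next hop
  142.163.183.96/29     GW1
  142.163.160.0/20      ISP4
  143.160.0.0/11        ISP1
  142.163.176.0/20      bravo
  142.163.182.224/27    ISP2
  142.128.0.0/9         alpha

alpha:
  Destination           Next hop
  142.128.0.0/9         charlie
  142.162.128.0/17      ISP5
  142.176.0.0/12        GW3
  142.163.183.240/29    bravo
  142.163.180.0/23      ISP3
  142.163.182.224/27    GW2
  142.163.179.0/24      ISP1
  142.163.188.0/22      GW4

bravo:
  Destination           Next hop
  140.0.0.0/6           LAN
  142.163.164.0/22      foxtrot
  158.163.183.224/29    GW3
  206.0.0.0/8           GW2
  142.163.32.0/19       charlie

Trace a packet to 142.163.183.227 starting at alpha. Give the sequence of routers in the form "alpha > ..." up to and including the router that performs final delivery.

At alpha: longest match for 142.163.183.227 is 142.128.0.0/9 -> charlie
At charlie: longest match for 142.163.183.227 is 142.163.176.0/20 -> foxtrot
At foxtrot: longest match for 142.163.183.227 is 142.163.176.0/20 -> bravo
At bravo: longest match for 142.163.183.227 is 140.0.0.0/6 -> LAN

alpha > charlie > foxtrot > bravo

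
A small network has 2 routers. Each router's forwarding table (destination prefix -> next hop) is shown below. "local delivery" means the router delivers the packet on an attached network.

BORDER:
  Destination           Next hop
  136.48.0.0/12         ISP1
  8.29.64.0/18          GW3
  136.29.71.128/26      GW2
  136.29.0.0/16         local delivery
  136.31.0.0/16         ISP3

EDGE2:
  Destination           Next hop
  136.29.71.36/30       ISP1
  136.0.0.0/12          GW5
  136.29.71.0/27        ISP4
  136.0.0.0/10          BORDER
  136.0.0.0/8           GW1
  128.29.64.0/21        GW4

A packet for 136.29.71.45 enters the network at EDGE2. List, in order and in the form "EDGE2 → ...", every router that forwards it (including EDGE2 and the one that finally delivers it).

EDGE2 → BORDER

At EDGE2: longest match for 136.29.71.45 is 136.0.0.0/10 -> BORDER
At BORDER: longest match for 136.29.71.45 is 136.29.0.0/16 -> local delivery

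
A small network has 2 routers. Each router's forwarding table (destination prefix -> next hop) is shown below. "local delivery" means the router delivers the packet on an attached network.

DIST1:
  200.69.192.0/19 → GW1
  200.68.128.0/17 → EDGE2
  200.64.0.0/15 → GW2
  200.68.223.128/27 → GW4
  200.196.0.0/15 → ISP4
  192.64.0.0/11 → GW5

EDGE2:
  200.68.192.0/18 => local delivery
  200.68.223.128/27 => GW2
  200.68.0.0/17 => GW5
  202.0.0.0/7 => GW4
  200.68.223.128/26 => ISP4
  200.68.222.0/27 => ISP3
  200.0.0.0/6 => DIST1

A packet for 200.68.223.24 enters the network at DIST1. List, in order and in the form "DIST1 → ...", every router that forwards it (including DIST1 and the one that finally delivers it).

DIST1 → EDGE2

At DIST1: longest match for 200.68.223.24 is 200.68.128.0/17 -> EDGE2
At EDGE2: longest match for 200.68.223.24 is 200.68.192.0/18 -> local delivery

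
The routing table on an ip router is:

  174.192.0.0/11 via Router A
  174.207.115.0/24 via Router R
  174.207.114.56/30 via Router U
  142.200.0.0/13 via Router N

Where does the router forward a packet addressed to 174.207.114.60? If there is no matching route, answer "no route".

Routes whose prefix contains 174.207.114.60:
  174.192.0.0/11 (174.192.0.0 - 174.223.255.255) -> Router A
More-specific entries that do NOT match:
  174.207.114.56/30 (174.207.114.56 - 174.207.114.59) does not contain 174.207.114.60
  174.207.115.0/24 (174.207.115.0 - 174.207.115.255) does not contain 174.207.114.60
  142.200.0.0/13 (142.200.0.0 - 142.207.255.255) does not contain 174.207.114.60
Longest matching prefix is /11 -> next hop Router A.

Router A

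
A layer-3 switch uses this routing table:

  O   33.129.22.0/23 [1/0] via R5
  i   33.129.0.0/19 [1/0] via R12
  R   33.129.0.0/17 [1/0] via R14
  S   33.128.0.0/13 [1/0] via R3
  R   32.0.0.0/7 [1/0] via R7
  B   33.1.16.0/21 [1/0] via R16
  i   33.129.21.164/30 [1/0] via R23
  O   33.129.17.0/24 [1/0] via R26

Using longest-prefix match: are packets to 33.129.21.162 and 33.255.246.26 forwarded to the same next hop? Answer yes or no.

no

33.129.21.162: longest match 33.129.0.0/19 -> R12
33.255.246.26: longest match 32.0.0.0/7 -> R7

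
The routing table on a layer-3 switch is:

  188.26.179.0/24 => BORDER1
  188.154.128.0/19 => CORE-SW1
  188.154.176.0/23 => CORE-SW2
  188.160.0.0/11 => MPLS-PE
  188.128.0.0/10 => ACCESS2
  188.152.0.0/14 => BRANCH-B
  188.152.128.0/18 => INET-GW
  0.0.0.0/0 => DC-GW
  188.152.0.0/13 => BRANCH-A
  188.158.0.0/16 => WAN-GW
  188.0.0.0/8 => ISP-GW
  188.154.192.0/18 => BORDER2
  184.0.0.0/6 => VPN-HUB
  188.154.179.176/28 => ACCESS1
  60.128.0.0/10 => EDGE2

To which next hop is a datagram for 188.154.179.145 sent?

BRANCH-B

Routes whose prefix contains 188.154.179.145:
  0.0.0.0/0 (default, matches everything) -> DC-GW
  188.0.0.0/8 (188.0.0.0 - 188.255.255.255) -> ISP-GW
  188.128.0.0/10 (188.128.0.0 - 188.191.255.255) -> ACCESS2
  188.152.0.0/13 (188.152.0.0 - 188.159.255.255) -> BRANCH-A
  188.152.0.0/14 (188.152.0.0 - 188.155.255.255) -> BRANCH-B
More-specific entries that do NOT match:
  188.154.179.176/28 (188.154.179.176 - 188.154.179.191) does not contain 188.154.179.145
  188.26.179.0/24 (188.26.179.0 - 188.26.179.255) does not contain 188.154.179.145
  188.154.176.0/23 (188.154.176.0 - 188.154.177.255) does not contain 188.154.179.145
  188.154.128.0/19 (188.154.128.0 - 188.154.159.255) does not contain 188.154.179.145
  188.152.128.0/18 (188.152.128.0 - 188.152.191.255) does not contain 188.154.179.145
  188.154.192.0/18 (188.154.192.0 - 188.154.255.255) does not contain 188.154.179.145
  188.158.0.0/16 (188.158.0.0 - 188.158.255.255) does not contain 188.154.179.145
Longest matching prefix is /14 -> next hop BRANCH-B.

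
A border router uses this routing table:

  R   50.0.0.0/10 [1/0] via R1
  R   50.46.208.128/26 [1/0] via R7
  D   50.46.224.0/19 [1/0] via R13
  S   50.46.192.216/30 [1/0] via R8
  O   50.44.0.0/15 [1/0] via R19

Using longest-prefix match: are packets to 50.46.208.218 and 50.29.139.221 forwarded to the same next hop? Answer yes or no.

yes

50.46.208.218: longest match 50.0.0.0/10 -> R1
50.29.139.221: longest match 50.0.0.0/10 -> R1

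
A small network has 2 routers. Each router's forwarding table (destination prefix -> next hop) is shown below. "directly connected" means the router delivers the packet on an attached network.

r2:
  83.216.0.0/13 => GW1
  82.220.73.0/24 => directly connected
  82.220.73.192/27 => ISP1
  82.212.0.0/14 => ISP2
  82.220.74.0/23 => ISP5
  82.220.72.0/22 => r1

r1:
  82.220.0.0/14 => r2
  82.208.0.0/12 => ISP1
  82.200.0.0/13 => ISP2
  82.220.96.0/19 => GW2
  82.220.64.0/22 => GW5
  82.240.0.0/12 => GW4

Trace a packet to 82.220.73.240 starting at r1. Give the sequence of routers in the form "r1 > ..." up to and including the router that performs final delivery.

At r1: longest match for 82.220.73.240 is 82.220.0.0/14 -> r2
At r2: longest match for 82.220.73.240 is 82.220.73.0/24 -> directly connected

r1 > r2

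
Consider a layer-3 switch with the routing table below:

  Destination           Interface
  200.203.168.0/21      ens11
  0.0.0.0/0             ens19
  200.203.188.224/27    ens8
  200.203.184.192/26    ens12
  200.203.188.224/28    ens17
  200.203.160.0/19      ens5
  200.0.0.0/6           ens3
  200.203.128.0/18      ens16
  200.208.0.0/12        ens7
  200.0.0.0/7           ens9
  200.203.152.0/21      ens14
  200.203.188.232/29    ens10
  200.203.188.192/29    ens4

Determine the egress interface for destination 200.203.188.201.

Routes whose prefix contains 200.203.188.201:
  0.0.0.0/0 (default, matches everything) -> ens19
  200.0.0.0/6 (200.0.0.0 - 203.255.255.255) -> ens3
  200.0.0.0/7 (200.0.0.0 - 201.255.255.255) -> ens9
  200.203.128.0/18 (200.203.128.0 - 200.203.191.255) -> ens16
  200.203.160.0/19 (200.203.160.0 - 200.203.191.255) -> ens5
More-specific entries that do NOT match:
  200.203.188.232/29 (200.203.188.232 - 200.203.188.239) does not contain 200.203.188.201
  200.203.188.192/29 (200.203.188.192 - 200.203.188.199) does not contain 200.203.188.201
  200.203.188.224/28 (200.203.188.224 - 200.203.188.239) does not contain 200.203.188.201
  200.203.188.224/27 (200.203.188.224 - 200.203.188.255) does not contain 200.203.188.201
  200.203.184.192/26 (200.203.184.192 - 200.203.184.255) does not contain 200.203.188.201
  200.203.168.0/21 (200.203.168.0 - 200.203.175.255) does not contain 200.203.188.201
  200.203.152.0/21 (200.203.152.0 - 200.203.159.255) does not contain 200.203.188.201
Longest matching prefix is /19 -> interface ens5.

ens5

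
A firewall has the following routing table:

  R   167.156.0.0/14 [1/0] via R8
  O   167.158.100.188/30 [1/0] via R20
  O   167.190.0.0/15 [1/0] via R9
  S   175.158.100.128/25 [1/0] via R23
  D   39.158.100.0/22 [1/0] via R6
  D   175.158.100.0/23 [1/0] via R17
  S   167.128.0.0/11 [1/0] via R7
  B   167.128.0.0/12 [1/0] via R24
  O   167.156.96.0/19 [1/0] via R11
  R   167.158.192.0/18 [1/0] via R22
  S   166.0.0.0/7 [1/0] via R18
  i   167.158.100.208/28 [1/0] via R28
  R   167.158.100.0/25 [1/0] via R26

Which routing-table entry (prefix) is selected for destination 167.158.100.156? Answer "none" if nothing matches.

Entries matching 167.158.100.156:
  166.0.0.0/7 (166.0.0.0 - 167.255.255.255)
  167.128.0.0/11 (167.128.0.0 - 167.159.255.255)
  167.156.0.0/14 (167.156.0.0 - 167.159.255.255)
Most specific is 167.156.0.0/14.

167.156.0.0/14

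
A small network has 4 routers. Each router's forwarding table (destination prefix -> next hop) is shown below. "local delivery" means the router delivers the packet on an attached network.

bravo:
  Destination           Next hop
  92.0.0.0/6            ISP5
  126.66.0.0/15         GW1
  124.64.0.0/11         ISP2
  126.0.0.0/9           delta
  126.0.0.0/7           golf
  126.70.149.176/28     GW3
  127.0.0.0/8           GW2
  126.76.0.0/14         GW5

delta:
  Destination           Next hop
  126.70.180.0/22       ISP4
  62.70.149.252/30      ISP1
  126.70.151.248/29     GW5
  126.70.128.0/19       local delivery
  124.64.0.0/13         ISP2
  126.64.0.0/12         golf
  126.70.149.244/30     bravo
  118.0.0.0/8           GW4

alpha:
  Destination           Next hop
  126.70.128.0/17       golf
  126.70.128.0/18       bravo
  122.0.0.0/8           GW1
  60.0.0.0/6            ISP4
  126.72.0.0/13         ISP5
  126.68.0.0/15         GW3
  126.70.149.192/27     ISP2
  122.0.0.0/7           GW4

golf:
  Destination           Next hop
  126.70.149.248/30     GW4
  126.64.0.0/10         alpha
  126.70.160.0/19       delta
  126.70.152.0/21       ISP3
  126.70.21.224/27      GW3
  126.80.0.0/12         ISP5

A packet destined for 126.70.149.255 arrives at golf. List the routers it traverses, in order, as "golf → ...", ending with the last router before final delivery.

At golf: longest match for 126.70.149.255 is 126.64.0.0/10 -> alpha
At alpha: longest match for 126.70.149.255 is 126.70.128.0/18 -> bravo
At bravo: longest match for 126.70.149.255 is 126.0.0.0/9 -> delta
At delta: longest match for 126.70.149.255 is 126.70.128.0/19 -> local delivery

golf → alpha → bravo → delta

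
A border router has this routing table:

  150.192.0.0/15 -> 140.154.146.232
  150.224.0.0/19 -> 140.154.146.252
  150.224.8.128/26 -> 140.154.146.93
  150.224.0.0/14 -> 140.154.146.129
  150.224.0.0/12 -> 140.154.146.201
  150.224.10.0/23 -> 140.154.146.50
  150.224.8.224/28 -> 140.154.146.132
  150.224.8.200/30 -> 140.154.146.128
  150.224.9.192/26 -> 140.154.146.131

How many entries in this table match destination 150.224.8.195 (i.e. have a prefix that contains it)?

Prefixes containing 150.224.8.195:
  150.224.0.0/12 (150.224.0.0 - 150.239.255.255)
  150.224.0.0/14 (150.224.0.0 - 150.227.255.255)
  150.224.0.0/19 (150.224.0.0 - 150.224.31.255)
Total matching entries: 3.

3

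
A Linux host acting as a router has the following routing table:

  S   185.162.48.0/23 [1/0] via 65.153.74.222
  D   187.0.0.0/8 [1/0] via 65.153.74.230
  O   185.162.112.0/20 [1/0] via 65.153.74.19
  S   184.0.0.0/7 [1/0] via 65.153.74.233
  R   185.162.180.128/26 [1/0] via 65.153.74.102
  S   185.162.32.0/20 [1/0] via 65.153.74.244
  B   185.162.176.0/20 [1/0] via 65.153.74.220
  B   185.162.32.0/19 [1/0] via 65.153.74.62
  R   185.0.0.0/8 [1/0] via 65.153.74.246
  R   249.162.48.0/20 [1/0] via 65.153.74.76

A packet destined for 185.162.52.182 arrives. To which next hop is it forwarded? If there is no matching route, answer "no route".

65.153.74.62

Routes whose prefix contains 185.162.52.182:
  184.0.0.0/7 (184.0.0.0 - 185.255.255.255) -> 65.153.74.233
  185.0.0.0/8 (185.0.0.0 - 185.255.255.255) -> 65.153.74.246
  185.162.32.0/19 (185.162.32.0 - 185.162.63.255) -> 65.153.74.62
More-specific entries that do NOT match:
  185.162.180.128/26 (185.162.180.128 - 185.162.180.191) does not contain 185.162.52.182
  185.162.48.0/23 (185.162.48.0 - 185.162.49.255) does not contain 185.162.52.182
  185.162.112.0/20 (185.162.112.0 - 185.162.127.255) does not contain 185.162.52.182
  185.162.32.0/20 (185.162.32.0 - 185.162.47.255) does not contain 185.162.52.182
  185.162.176.0/20 (185.162.176.0 - 185.162.191.255) does not contain 185.162.52.182
  249.162.48.0/20 (249.162.48.0 - 249.162.63.255) does not contain 185.162.52.182
Longest matching prefix is /19 -> next hop 65.153.74.62.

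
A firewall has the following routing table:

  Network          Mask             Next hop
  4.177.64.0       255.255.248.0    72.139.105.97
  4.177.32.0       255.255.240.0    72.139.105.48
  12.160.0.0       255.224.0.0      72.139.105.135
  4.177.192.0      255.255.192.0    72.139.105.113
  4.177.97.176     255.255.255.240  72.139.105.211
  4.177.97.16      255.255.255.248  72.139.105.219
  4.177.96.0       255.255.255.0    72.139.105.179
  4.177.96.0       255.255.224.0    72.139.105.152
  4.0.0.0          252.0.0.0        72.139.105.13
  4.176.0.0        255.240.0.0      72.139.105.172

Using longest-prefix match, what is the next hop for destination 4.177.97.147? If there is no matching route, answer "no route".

72.139.105.152

Routes whose prefix contains 4.177.97.147:
  4.0.0.0/6 (4.0.0.0 - 7.255.255.255) -> 72.139.105.13
  4.176.0.0/12 (4.176.0.0 - 4.191.255.255) -> 72.139.105.172
  4.177.96.0/19 (4.177.96.0 - 4.177.127.255) -> 72.139.105.152
More-specific entries that do NOT match:
  4.177.97.16/29 (4.177.97.16 - 4.177.97.23) does not contain 4.177.97.147
  4.177.97.176/28 (4.177.97.176 - 4.177.97.191) does not contain 4.177.97.147
  4.177.96.0/24 (4.177.96.0 - 4.177.96.255) does not contain 4.177.97.147
  4.177.64.0/21 (4.177.64.0 - 4.177.71.255) does not contain 4.177.97.147
  4.177.32.0/20 (4.177.32.0 - 4.177.47.255) does not contain 4.177.97.147
Longest matching prefix is /19 -> next hop 72.139.105.152.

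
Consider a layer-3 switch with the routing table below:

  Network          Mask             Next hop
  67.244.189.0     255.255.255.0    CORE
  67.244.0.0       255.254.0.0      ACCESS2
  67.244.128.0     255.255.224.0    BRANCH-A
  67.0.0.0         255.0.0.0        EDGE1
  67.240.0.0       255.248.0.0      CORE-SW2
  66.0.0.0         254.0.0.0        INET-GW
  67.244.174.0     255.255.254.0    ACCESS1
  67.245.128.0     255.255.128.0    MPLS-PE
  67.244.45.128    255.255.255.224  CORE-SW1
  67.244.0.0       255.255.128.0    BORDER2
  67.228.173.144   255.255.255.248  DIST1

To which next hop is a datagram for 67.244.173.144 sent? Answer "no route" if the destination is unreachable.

Routes whose prefix contains 67.244.173.144:
  66.0.0.0/7 (66.0.0.0 - 67.255.255.255) -> INET-GW
  67.0.0.0/8 (67.0.0.0 - 67.255.255.255) -> EDGE1
  67.240.0.0/13 (67.240.0.0 - 67.247.255.255) -> CORE-SW2
  67.244.0.0/15 (67.244.0.0 - 67.245.255.255) -> ACCESS2
More-specific entries that do NOT match:
  67.228.173.144/29 (67.228.173.144 - 67.228.173.151) does not contain 67.244.173.144
  67.244.45.128/27 (67.244.45.128 - 67.244.45.159) does not contain 67.244.173.144
  67.244.189.0/24 (67.244.189.0 - 67.244.189.255) does not contain 67.244.173.144
  67.244.174.0/23 (67.244.174.0 - 67.244.175.255) does not contain 67.244.173.144
  67.244.128.0/19 (67.244.128.0 - 67.244.159.255) does not contain 67.244.173.144
  67.245.128.0/17 (67.245.128.0 - 67.245.255.255) does not contain 67.244.173.144
  67.244.0.0/17 (67.244.0.0 - 67.244.127.255) does not contain 67.244.173.144
Longest matching prefix is /15 -> next hop ACCESS2.

ACCESS2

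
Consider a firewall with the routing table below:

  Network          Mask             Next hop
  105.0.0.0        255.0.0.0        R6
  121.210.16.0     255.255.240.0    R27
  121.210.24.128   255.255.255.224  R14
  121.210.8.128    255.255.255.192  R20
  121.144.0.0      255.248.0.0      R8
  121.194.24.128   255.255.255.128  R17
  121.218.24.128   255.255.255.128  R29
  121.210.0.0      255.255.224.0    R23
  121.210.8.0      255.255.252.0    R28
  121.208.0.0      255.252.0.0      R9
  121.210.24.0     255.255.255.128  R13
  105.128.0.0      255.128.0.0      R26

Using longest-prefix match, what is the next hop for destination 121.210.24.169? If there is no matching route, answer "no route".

Routes whose prefix contains 121.210.24.169:
  121.208.0.0/14 (121.208.0.0 - 121.211.255.255) -> R9
  121.210.0.0/19 (121.210.0.0 - 121.210.31.255) -> R23
  121.210.16.0/20 (121.210.16.0 - 121.210.31.255) -> R27
More-specific entries that do NOT match:
  121.210.24.128/27 (121.210.24.128 - 121.210.24.159) does not contain 121.210.24.169
  121.210.8.128/26 (121.210.8.128 - 121.210.8.191) does not contain 121.210.24.169
  121.194.24.128/25 (121.194.24.128 - 121.194.24.255) does not contain 121.210.24.169
  121.218.24.128/25 (121.218.24.128 - 121.218.24.255) does not contain 121.210.24.169
  121.210.24.0/25 (121.210.24.0 - 121.210.24.127) does not contain 121.210.24.169
  121.210.8.0/22 (121.210.8.0 - 121.210.11.255) does not contain 121.210.24.169
Longest matching prefix is /20 -> next hop R27.

R27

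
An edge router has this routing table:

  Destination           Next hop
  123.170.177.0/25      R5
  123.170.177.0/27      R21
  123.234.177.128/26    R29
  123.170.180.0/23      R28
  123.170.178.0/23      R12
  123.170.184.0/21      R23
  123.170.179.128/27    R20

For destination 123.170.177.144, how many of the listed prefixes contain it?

0

No listed prefix contains 123.170.177.144.
Total matching entries: 0.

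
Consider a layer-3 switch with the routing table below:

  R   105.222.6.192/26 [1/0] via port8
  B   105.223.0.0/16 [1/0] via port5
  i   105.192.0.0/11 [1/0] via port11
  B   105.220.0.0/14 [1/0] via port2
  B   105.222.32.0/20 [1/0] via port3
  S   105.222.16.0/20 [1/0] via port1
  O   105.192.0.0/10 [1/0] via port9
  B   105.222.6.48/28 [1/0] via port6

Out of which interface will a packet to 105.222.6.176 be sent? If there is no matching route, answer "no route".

port2

Routes whose prefix contains 105.222.6.176:
  105.192.0.0/10 (105.192.0.0 - 105.255.255.255) -> port9
  105.192.0.0/11 (105.192.0.0 - 105.223.255.255) -> port11
  105.220.0.0/14 (105.220.0.0 - 105.223.255.255) -> port2
More-specific entries that do NOT match:
  105.222.6.48/28 (105.222.6.48 - 105.222.6.63) does not contain 105.222.6.176
  105.222.6.192/26 (105.222.6.192 - 105.222.6.255) does not contain 105.222.6.176
  105.222.32.0/20 (105.222.32.0 - 105.222.47.255) does not contain 105.222.6.176
  105.222.16.0/20 (105.222.16.0 - 105.222.31.255) does not contain 105.222.6.176
  105.223.0.0/16 (105.223.0.0 - 105.223.255.255) does not contain 105.222.6.176
Longest matching prefix is /14 -> interface port2.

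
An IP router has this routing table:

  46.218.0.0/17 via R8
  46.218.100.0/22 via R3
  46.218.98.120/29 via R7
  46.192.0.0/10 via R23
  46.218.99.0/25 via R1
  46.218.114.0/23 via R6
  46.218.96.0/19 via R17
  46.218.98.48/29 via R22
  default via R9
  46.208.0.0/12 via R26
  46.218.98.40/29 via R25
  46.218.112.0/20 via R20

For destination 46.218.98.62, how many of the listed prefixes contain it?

Prefixes containing 46.218.98.62:
  0.0.0.0/0 (default, matches everything)
  46.192.0.0/10 (46.192.0.0 - 46.255.255.255)
  46.208.0.0/12 (46.208.0.0 - 46.223.255.255)
  46.218.0.0/17 (46.218.0.0 - 46.218.127.255)
  46.218.96.0/19 (46.218.96.0 - 46.218.127.255)
Total matching entries: 5.

5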